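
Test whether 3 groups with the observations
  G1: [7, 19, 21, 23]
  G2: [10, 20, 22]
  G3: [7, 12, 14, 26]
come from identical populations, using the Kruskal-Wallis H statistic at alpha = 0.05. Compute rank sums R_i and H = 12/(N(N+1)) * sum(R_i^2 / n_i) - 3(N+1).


Step 1: Combine all N = 11 observations and assign midranks.
sorted (value, group, rank): (7,G1,1.5), (7,G3,1.5), (10,G2,3), (12,G3,4), (14,G3,5), (19,G1,6), (20,G2,7), (21,G1,8), (22,G2,9), (23,G1,10), (26,G3,11)
Step 2: Sum ranks within each group.
R_1 = 25.5 (n_1 = 4)
R_2 = 19 (n_2 = 3)
R_3 = 21.5 (n_3 = 4)
Step 3: H = 12/(N(N+1)) * sum(R_i^2/n_i) - 3(N+1)
     = 12/(11*12) * (25.5^2/4 + 19^2/3 + 21.5^2/4) - 3*12
     = 0.090909 * 398.458 - 36
     = 0.223485.
Step 4: Ties present; correction factor C = 1 - 6/(11^3 - 11) = 0.995455. Corrected H = 0.223485 / 0.995455 = 0.224505.
Step 5: Under H0, H ~ chi^2(2); p-value = 0.893818.
Step 6: alpha = 0.05. fail to reject H0.

H = 0.2245, df = 2, p = 0.893818, fail to reject H0.


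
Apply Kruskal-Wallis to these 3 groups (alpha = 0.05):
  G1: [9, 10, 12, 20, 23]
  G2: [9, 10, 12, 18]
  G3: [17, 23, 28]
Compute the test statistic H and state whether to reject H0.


Step 1: Combine all N = 12 observations and assign midranks.
sorted (value, group, rank): (9,G1,1.5), (9,G2,1.5), (10,G1,3.5), (10,G2,3.5), (12,G1,5.5), (12,G2,5.5), (17,G3,7), (18,G2,8), (20,G1,9), (23,G1,10.5), (23,G3,10.5), (28,G3,12)
Step 2: Sum ranks within each group.
R_1 = 30 (n_1 = 5)
R_2 = 18.5 (n_2 = 4)
R_3 = 29.5 (n_3 = 3)
Step 3: H = 12/(N(N+1)) * sum(R_i^2/n_i) - 3(N+1)
     = 12/(12*13) * (30^2/5 + 18.5^2/4 + 29.5^2/3) - 3*13
     = 0.076923 * 555.646 - 39
     = 3.741987.
Step 4: Ties present; correction factor C = 1 - 24/(12^3 - 12) = 0.986014. Corrected H = 3.741987 / 0.986014 = 3.795065.
Step 5: Under H0, H ~ chi^2(2); p-value = 0.149938.
Step 6: alpha = 0.05. fail to reject H0.

H = 3.7951, df = 2, p = 0.149938, fail to reject H0.


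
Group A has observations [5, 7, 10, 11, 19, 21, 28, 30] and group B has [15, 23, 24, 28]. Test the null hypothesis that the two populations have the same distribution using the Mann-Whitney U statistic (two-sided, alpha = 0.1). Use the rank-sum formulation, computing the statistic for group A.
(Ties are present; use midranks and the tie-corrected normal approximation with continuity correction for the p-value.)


Step 1: Combine and sort all 12 observations; assign midranks.
sorted (value, group): (5,X), (7,X), (10,X), (11,X), (15,Y), (19,X), (21,X), (23,Y), (24,Y), (28,X), (28,Y), (30,X)
ranks: 5->1, 7->2, 10->3, 11->4, 15->5, 19->6, 21->7, 23->8, 24->9, 28->10.5, 28->10.5, 30->12
Step 2: Rank sum for X: R1 = 1 + 2 + 3 + 4 + 6 + 7 + 10.5 + 12 = 45.5.
Step 3: U_X = R1 - n1(n1+1)/2 = 45.5 - 8*9/2 = 45.5 - 36 = 9.5.
       U_Y = n1*n2 - U_X = 32 - 9.5 = 22.5.
Step 4: Ties are present, so use the tie-corrected normal approximation (with continuity correction) for the p-value.
Step 5: p-value = 0.307332; compare to alpha = 0.1. fail to reject H0.

U_X = 9.5, p = 0.307332, fail to reject H0 at alpha = 0.1.


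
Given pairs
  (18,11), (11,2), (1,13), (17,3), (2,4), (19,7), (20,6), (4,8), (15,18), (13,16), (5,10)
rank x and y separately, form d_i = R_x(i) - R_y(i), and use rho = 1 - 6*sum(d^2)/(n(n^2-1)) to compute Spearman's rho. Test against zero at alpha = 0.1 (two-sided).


Step 1: Rank x and y separately (midranks; no ties here).
rank(x): 18->9, 11->5, 1->1, 17->8, 2->2, 19->10, 20->11, 4->3, 15->7, 13->6, 5->4
rank(y): 11->8, 2->1, 13->9, 3->2, 4->3, 7->5, 6->4, 8->6, 18->11, 16->10, 10->7
Step 2: d_i = R_x(i) - R_y(i); compute d_i^2.
  (9-8)^2=1, (5-1)^2=16, (1-9)^2=64, (8-2)^2=36, (2-3)^2=1, (10-5)^2=25, (11-4)^2=49, (3-6)^2=9, (7-11)^2=16, (6-10)^2=16, (4-7)^2=9
sum(d^2) = 242.
Step 3: rho = 1 - 6*242 / (11*(11^2 - 1)) = 1 - 1452/1320 = -0.100000.
Step 4: Under H0, t = rho * sqrt((n-2)/(1-rho^2)) = -0.3015 ~ t(9).
Step 5: Two-sided p-value from the t-distribution with 9 df = 0.769875.
Step 6: alpha = 0.1. fail to reject H0.

rho = -0.1000, p = 0.769875, fail to reject H0 at alpha = 0.1.


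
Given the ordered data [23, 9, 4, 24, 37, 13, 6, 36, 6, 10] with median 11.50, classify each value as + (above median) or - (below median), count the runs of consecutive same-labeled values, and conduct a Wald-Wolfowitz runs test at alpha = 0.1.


Step 1: Compute median = 11.50; label A = above, B = below.
Labels in order: ABBAAABABB  (n_A = 5, n_B = 5)
Step 2: Count runs R = 6.
Step 3: Under H0 (random ordering), E[R] = 2*n_A*n_B/(n_A+n_B) + 1 = 2*5*5/10 + 1 = 6.0000.
        Var[R] = 2*n_A*n_B*(2*n_A*n_B - n_A - n_B) / ((n_A+n_B)^2 * (n_A+n_B-1)) = 2000/900 = 2.2222.
        SD[R] = 1.4907.
Step 4: R = E[R], so z = 0 with no continuity correction.
Step 5: Two-sided p-value via normal approximation = 2*(1 - Phi(|z|)) = 1.000000.
Step 6: alpha = 0.1. fail to reject H0.

R = 6, z = 0.0000, p = 1.000000, fail to reject H0.


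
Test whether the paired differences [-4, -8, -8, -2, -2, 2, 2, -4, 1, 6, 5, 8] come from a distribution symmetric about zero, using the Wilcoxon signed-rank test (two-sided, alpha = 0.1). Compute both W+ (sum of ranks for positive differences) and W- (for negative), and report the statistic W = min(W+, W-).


Step 1: Drop any zero differences (none here) and take |d_i|.
|d| = [4, 8, 8, 2, 2, 2, 2, 4, 1, 6, 5, 8]
Step 2: Midrank |d_i| (ties get averaged ranks).
ranks: |4|->6.5, |8|->11, |8|->11, |2|->3.5, |2|->3.5, |2|->3.5, |2|->3.5, |4|->6.5, |1|->1, |6|->9, |5|->8, |8|->11
Step 3: Attach original signs; sum ranks with positive sign and with negative sign.
W+ = 3.5 + 3.5 + 1 + 9 + 8 + 11 = 36
W- = 6.5 + 11 + 11 + 3.5 + 3.5 + 6.5 = 42
(Check: W+ + W- = 78 should equal n(n+1)/2 = 78.)
Step 4: Test statistic W = min(W+, W-) = 36.
Step 5: Ties in |d|, so use the tie-corrected normal approximation.
        E[W] = n(n+1)/4 = 12*13/4 = 39.
        Tie groups: |d|=2 (t=4), |d|=4 (t=2), |d|=8 (t=3); sum(t^3 - t) = 90.
        Var[W] = n(n+1)(2n+1)/24 - sum(t^3-t)/48 = 3900/24 - 90/48 = 160.625.
        z = (W - E[W]) / sqrt(Var[W]) = (36 - 39) / 12.6738 = -0.2367.
        Two-sided p = 2*Phi(z) = 0.812883.
Step 6: alpha = 0.1. fail to reject H0.

W+ = 36, W- = 42, W = min = 36, p = 0.812883, fail to reject H0.


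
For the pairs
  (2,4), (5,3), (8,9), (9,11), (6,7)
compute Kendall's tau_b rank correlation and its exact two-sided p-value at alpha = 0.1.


Step 1: Enumerate the 10 unordered pairs (i,j) with i<j and classify each by sign(x_j-x_i) * sign(y_j-y_i).
  (1,2):dx=+3,dy=-1->D; (1,3):dx=+6,dy=+5->C; (1,4):dx=+7,dy=+7->C; (1,5):dx=+4,dy=+3->C
  (2,3):dx=+3,dy=+6->C; (2,4):dx=+4,dy=+8->C; (2,5):dx=+1,dy=+4->C; (3,4):dx=+1,dy=+2->C
  (3,5):dx=-2,dy=-2->C; (4,5):dx=-3,dy=-4->C
Step 2: C = 9, D = 1, total pairs = 10.
Step 3: tau = (C - D)/(n(n-1)/2) = (9 - 1)/10 = 0.800000.
Step 4: Exact two-sided p-value (enumerate n! = 120 permutations of y under H0): p = 0.083333.
Step 5: alpha = 0.1. reject H0.

tau_b = 0.8000 (C=9, D=1), p = 0.083333, reject H0.


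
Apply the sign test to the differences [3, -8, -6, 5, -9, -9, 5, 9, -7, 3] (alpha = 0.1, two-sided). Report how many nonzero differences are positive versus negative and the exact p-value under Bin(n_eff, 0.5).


Step 1: Discard zero differences. Original n = 10; n_eff = number of nonzero differences = 10.
Nonzero differences (with sign): +3, -8, -6, +5, -9, -9, +5, +9, -7, +3
Step 2: Count signs: positive = 5, negative = 5.
Step 3: Under H0: P(positive) = 0.5, so the number of positives S ~ Bin(10, 0.5).
Step 4: Two-sided exact p-value = sum of Bin(10,0.5) probabilities at or below the observed probability = 1.000000.
Step 5: alpha = 0.1. fail to reject H0.

n_eff = 10, pos = 5, neg = 5, p = 1.000000, fail to reject H0.


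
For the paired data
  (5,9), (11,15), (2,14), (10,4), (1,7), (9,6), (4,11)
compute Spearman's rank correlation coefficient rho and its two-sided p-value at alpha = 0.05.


Step 1: Rank x and y separately (midranks; no ties here).
rank(x): 5->4, 11->7, 2->2, 10->6, 1->1, 9->5, 4->3
rank(y): 9->4, 15->7, 14->6, 4->1, 7->3, 6->2, 11->5
Step 2: d_i = R_x(i) - R_y(i); compute d_i^2.
  (4-4)^2=0, (7-7)^2=0, (2-6)^2=16, (6-1)^2=25, (1-3)^2=4, (5-2)^2=9, (3-5)^2=4
sum(d^2) = 58.
Step 3: rho = 1 - 6*58 / (7*(7^2 - 1)) = 1 - 348/336 = -0.035714.
Step 4: Under H0, t = rho * sqrt((n-2)/(1-rho^2)) = -0.0799 ~ t(5).
Step 5: Two-sided p-value from the t-distribution with 5 df = 0.939408.
Step 6: alpha = 0.05. fail to reject H0.

rho = -0.0357, p = 0.939408, fail to reject H0 at alpha = 0.05.


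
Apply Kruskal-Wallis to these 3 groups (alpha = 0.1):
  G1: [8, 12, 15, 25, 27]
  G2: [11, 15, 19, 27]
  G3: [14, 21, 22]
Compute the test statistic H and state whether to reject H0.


Step 1: Combine all N = 12 observations and assign midranks.
sorted (value, group, rank): (8,G1,1), (11,G2,2), (12,G1,3), (14,G3,4), (15,G1,5.5), (15,G2,5.5), (19,G2,7), (21,G3,8), (22,G3,9), (25,G1,10), (27,G1,11.5), (27,G2,11.5)
Step 2: Sum ranks within each group.
R_1 = 31 (n_1 = 5)
R_2 = 26 (n_2 = 4)
R_3 = 21 (n_3 = 3)
Step 3: H = 12/(N(N+1)) * sum(R_i^2/n_i) - 3(N+1)
     = 12/(12*13) * (31^2/5 + 26^2/4 + 21^2/3) - 3*13
     = 0.076923 * 508.2 - 39
     = 0.092308.
Step 4: Ties present; correction factor C = 1 - 12/(12^3 - 12) = 0.993007. Corrected H = 0.092308 / 0.993007 = 0.092958.
Step 5: Under H0, H ~ chi^2(2); p-value = 0.954585.
Step 6: alpha = 0.1. fail to reject H0.

H = 0.0930, df = 2, p = 0.954585, fail to reject H0.


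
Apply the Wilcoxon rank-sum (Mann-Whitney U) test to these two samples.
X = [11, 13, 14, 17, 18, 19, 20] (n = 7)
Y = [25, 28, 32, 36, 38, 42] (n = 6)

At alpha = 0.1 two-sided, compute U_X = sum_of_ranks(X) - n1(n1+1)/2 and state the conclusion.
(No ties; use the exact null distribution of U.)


Step 1: Combine and sort all 13 observations; assign midranks.
sorted (value, group): (11,X), (13,X), (14,X), (17,X), (18,X), (19,X), (20,X), (25,Y), (28,Y), (32,Y), (36,Y), (38,Y), (42,Y)
ranks: 11->1, 13->2, 14->3, 17->4, 18->5, 19->6, 20->7, 25->8, 28->9, 32->10, 36->11, 38->12, 42->13
Step 2: Rank sum for X: R1 = 1 + 2 + 3 + 4 + 5 + 6 + 7 = 28.
Step 3: U_X = R1 - n1(n1+1)/2 = 28 - 7*8/2 = 28 - 28 = 0.
       U_Y = n1*n2 - U_X = 42 - 0 = 42.
Step 4: No ties, so the exact null distribution of U (based on enumerating the C(13,7) = 1716 equally likely rank assignments) gives the two-sided p-value.
Step 5: p-value = 0.001166; compare to alpha = 0.1. reject H0.

U_X = 0, p = 0.001166, reject H0 at alpha = 0.1.


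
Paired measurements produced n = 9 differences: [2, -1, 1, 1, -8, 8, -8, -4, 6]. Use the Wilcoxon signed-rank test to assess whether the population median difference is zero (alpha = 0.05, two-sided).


Step 1: Drop any zero differences (none here) and take |d_i|.
|d| = [2, 1, 1, 1, 8, 8, 8, 4, 6]
Step 2: Midrank |d_i| (ties get averaged ranks).
ranks: |2|->4, |1|->2, |1|->2, |1|->2, |8|->8, |8|->8, |8|->8, |4|->5, |6|->6
Step 3: Attach original signs; sum ranks with positive sign and with negative sign.
W+ = 4 + 2 + 2 + 8 + 6 = 22
W- = 2 + 8 + 8 + 5 = 23
(Check: W+ + W- = 45 should equal n(n+1)/2 = 45.)
Step 4: Test statistic W = min(W+, W-) = 22.
Step 5: Ties in |d|, so use the tie-corrected normal approximation.
        E[W] = n(n+1)/4 = 9*10/4 = 22.5.
        Tie groups: |d|=1 (t=3), |d|=8 (t=3); sum(t^3 - t) = 48.
        Var[W] = n(n+1)(2n+1)/24 - sum(t^3-t)/48 = 1710/24 - 48/48 = 70.25.
        z = (W - E[W]) / sqrt(Var[W]) = (22 - 22.5) / 8.3815 = -0.0597.
        Two-sided p = 2*Phi(z) = 0.952430.
Step 6: alpha = 0.05. fail to reject H0.

W+ = 22, W- = 23, W = min = 22, p = 0.952430, fail to reject H0.


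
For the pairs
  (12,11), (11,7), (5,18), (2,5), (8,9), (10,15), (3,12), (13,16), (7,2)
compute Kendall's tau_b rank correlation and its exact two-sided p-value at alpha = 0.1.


Step 1: Enumerate the 36 unordered pairs (i,j) with i<j and classify each by sign(x_j-x_i) * sign(y_j-y_i).
  (1,2):dx=-1,dy=-4->C; (1,3):dx=-7,dy=+7->D; (1,4):dx=-10,dy=-6->C; (1,5):dx=-4,dy=-2->C
  (1,6):dx=-2,dy=+4->D; (1,7):dx=-9,dy=+1->D; (1,8):dx=+1,dy=+5->C; (1,9):dx=-5,dy=-9->C
  (2,3):dx=-6,dy=+11->D; (2,4):dx=-9,dy=-2->C; (2,5):dx=-3,dy=+2->D; (2,6):dx=-1,dy=+8->D
  (2,7):dx=-8,dy=+5->D; (2,8):dx=+2,dy=+9->C; (2,9):dx=-4,dy=-5->C; (3,4):dx=-3,dy=-13->C
  (3,5):dx=+3,dy=-9->D; (3,6):dx=+5,dy=-3->D; (3,7):dx=-2,dy=-6->C; (3,8):dx=+8,dy=-2->D
  (3,9):dx=+2,dy=-16->D; (4,5):dx=+6,dy=+4->C; (4,6):dx=+8,dy=+10->C; (4,7):dx=+1,dy=+7->C
  (4,8):dx=+11,dy=+11->C; (4,9):dx=+5,dy=-3->D; (5,6):dx=+2,dy=+6->C; (5,7):dx=-5,dy=+3->D
  (5,8):dx=+5,dy=+7->C; (5,9):dx=-1,dy=-7->C; (6,7):dx=-7,dy=-3->C; (6,8):dx=+3,dy=+1->C
  (6,9):dx=-3,dy=-13->C; (7,8):dx=+10,dy=+4->C; (7,9):dx=+4,dy=-10->D; (8,9):dx=-6,dy=-14->C
Step 2: C = 22, D = 14, total pairs = 36.
Step 3: tau = (C - D)/(n(n-1)/2) = (22 - 14)/36 = 0.222222.
Step 4: Exact two-sided p-value (enumerate n! = 362880 permutations of y under H0): p = 0.476709.
Step 5: alpha = 0.1. fail to reject H0.

tau_b = 0.2222 (C=22, D=14), p = 0.476709, fail to reject H0.


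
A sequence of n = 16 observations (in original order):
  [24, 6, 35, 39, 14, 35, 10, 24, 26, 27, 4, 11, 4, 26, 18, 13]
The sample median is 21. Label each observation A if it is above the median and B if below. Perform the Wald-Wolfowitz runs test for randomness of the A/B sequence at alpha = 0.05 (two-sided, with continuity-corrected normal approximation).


Step 1: Compute median = 21; label A = above, B = below.
Labels in order: ABAABABAAABBBABB  (n_A = 8, n_B = 8)
Step 2: Count runs R = 10.
Step 3: Under H0 (random ordering), E[R] = 2*n_A*n_B/(n_A+n_B) + 1 = 2*8*8/16 + 1 = 9.0000.
        Var[R] = 2*n_A*n_B*(2*n_A*n_B - n_A - n_B) / ((n_A+n_B)^2 * (n_A+n_B-1)) = 14336/3840 = 3.7333.
        SD[R] = 1.9322.
Step 4: Continuity-corrected z = (R - 0.5 - E[R]) / SD[R] = (10 - 0.5 - 9.0000) / 1.9322 = 0.2588.
Step 5: Two-sided p-value via normal approximation = 2*(1 - Phi(|z|)) = 0.795809.
Step 6: alpha = 0.05. fail to reject H0.

R = 10, z = 0.2588, p = 0.795809, fail to reject H0.


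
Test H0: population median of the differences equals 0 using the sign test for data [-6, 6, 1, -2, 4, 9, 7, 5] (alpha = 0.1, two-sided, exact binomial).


Step 1: Discard zero differences. Original n = 8; n_eff = number of nonzero differences = 8.
Nonzero differences (with sign): -6, +6, +1, -2, +4, +9, +7, +5
Step 2: Count signs: positive = 6, negative = 2.
Step 3: Under H0: P(positive) = 0.5, so the number of positives S ~ Bin(8, 0.5).
Step 4: Two-sided exact p-value = sum of Bin(8,0.5) probabilities at or below the observed probability = 0.289062.
Step 5: alpha = 0.1. fail to reject H0.

n_eff = 8, pos = 6, neg = 2, p = 0.289062, fail to reject H0.


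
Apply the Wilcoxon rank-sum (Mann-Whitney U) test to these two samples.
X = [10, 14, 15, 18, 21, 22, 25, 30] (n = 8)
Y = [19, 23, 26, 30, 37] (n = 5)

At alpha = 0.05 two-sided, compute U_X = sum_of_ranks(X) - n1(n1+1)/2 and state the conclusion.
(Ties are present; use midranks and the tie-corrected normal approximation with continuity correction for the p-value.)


Step 1: Combine and sort all 13 observations; assign midranks.
sorted (value, group): (10,X), (14,X), (15,X), (18,X), (19,Y), (21,X), (22,X), (23,Y), (25,X), (26,Y), (30,X), (30,Y), (37,Y)
ranks: 10->1, 14->2, 15->3, 18->4, 19->5, 21->6, 22->7, 23->8, 25->9, 26->10, 30->11.5, 30->11.5, 37->13
Step 2: Rank sum for X: R1 = 1 + 2 + 3 + 4 + 6 + 7 + 9 + 11.5 = 43.5.
Step 3: U_X = R1 - n1(n1+1)/2 = 43.5 - 8*9/2 = 43.5 - 36 = 7.5.
       U_Y = n1*n2 - U_X = 40 - 7.5 = 32.5.
Step 4: Ties are present, so use the tie-corrected normal approximation (with continuity correction) for the p-value.
Step 5: p-value = 0.078571; compare to alpha = 0.05. fail to reject H0.

U_X = 7.5, p = 0.078571, fail to reject H0 at alpha = 0.05.


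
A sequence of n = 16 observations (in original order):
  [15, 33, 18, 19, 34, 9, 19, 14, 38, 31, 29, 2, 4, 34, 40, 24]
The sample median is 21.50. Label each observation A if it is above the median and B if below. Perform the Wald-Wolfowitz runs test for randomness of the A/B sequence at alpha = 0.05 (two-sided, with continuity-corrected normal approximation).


Step 1: Compute median = 21.50; label A = above, B = below.
Labels in order: BABBABBBAAABBAAA  (n_A = 8, n_B = 8)
Step 2: Count runs R = 8.
Step 3: Under H0 (random ordering), E[R] = 2*n_A*n_B/(n_A+n_B) + 1 = 2*8*8/16 + 1 = 9.0000.
        Var[R] = 2*n_A*n_B*(2*n_A*n_B - n_A - n_B) / ((n_A+n_B)^2 * (n_A+n_B-1)) = 14336/3840 = 3.7333.
        SD[R] = 1.9322.
Step 4: Continuity-corrected z = (R + 0.5 - E[R]) / SD[R] = (8 + 0.5 - 9.0000) / 1.9322 = -0.2588.
Step 5: Two-sided p-value via normal approximation = 2*(1 - Phi(|z|)) = 0.795809.
Step 6: alpha = 0.05. fail to reject H0.

R = 8, z = -0.2588, p = 0.795809, fail to reject H0.


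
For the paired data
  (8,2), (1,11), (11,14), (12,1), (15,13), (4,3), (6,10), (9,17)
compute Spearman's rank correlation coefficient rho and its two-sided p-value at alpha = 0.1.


Step 1: Rank x and y separately (midranks; no ties here).
rank(x): 8->4, 1->1, 11->6, 12->7, 15->8, 4->2, 6->3, 9->5
rank(y): 2->2, 11->5, 14->7, 1->1, 13->6, 3->3, 10->4, 17->8
Step 2: d_i = R_x(i) - R_y(i); compute d_i^2.
  (4-2)^2=4, (1-5)^2=16, (6-7)^2=1, (7-1)^2=36, (8-6)^2=4, (2-3)^2=1, (3-4)^2=1, (5-8)^2=9
sum(d^2) = 72.
Step 3: rho = 1 - 6*72 / (8*(8^2 - 1)) = 1 - 432/504 = 0.142857.
Step 4: Under H0, t = rho * sqrt((n-2)/(1-rho^2)) = 0.3536 ~ t(6).
Step 5: Two-sided p-value from the t-distribution with 6 df = 0.735765.
Step 6: alpha = 0.1. fail to reject H0.

rho = 0.1429, p = 0.735765, fail to reject H0 at alpha = 0.1.


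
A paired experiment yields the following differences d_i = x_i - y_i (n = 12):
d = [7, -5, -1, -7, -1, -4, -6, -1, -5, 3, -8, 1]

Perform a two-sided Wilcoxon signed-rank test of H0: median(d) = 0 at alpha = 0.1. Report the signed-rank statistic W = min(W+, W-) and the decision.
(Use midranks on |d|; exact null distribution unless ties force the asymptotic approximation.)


Step 1: Drop any zero differences (none here) and take |d_i|.
|d| = [7, 5, 1, 7, 1, 4, 6, 1, 5, 3, 8, 1]
Step 2: Midrank |d_i| (ties get averaged ranks).
ranks: |7|->10.5, |5|->7.5, |1|->2.5, |7|->10.5, |1|->2.5, |4|->6, |6|->9, |1|->2.5, |5|->7.5, |3|->5, |8|->12, |1|->2.5
Step 3: Attach original signs; sum ranks with positive sign and with negative sign.
W+ = 10.5 + 5 + 2.5 = 18
W- = 7.5 + 2.5 + 10.5 + 2.5 + 6 + 9 + 2.5 + 7.5 + 12 = 60
(Check: W+ + W- = 78 should equal n(n+1)/2 = 78.)
Step 4: Test statistic W = min(W+, W-) = 18.
Step 5: Ties in |d|, so use the tie-corrected normal approximation.
        E[W] = n(n+1)/4 = 12*13/4 = 39.
        Tie groups: |d|=1 (t=4), |d|=5 (t=2), |d|=7 (t=2); sum(t^3 - t) = 72.
        Var[W] = n(n+1)(2n+1)/24 - sum(t^3-t)/48 = 3900/24 - 72/48 = 161.
        z = (W - E[W]) / sqrt(Var[W]) = (18 - 39) / 12.6886 = -1.6550.
        Two-sided p = 2*Phi(z) = 0.097918.
Step 6: alpha = 0.1. reject H0.

W+ = 18, W- = 60, W = min = 18, p = 0.097918, reject H0.


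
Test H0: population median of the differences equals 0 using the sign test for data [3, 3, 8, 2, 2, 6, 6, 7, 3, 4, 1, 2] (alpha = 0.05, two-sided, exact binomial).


Step 1: Discard zero differences. Original n = 12; n_eff = number of nonzero differences = 12.
Nonzero differences (with sign): +3, +3, +8, +2, +2, +6, +6, +7, +3, +4, +1, +2
Step 2: Count signs: positive = 12, negative = 0.
Step 3: Under H0: P(positive) = 0.5, so the number of positives S ~ Bin(12, 0.5).
Step 4: Two-sided exact p-value = sum of Bin(12,0.5) probabilities at or below the observed probability = 0.000488.
Step 5: alpha = 0.05. reject H0.

n_eff = 12, pos = 12, neg = 0, p = 0.000488, reject H0.


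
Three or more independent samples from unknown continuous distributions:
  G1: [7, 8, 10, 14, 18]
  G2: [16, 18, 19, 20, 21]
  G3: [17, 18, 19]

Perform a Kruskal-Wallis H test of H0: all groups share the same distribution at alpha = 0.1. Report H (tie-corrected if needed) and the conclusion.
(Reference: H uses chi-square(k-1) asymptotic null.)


Step 1: Combine all N = 13 observations and assign midranks.
sorted (value, group, rank): (7,G1,1), (8,G1,2), (10,G1,3), (14,G1,4), (16,G2,5), (17,G3,6), (18,G1,8), (18,G2,8), (18,G3,8), (19,G2,10.5), (19,G3,10.5), (20,G2,12), (21,G2,13)
Step 2: Sum ranks within each group.
R_1 = 18 (n_1 = 5)
R_2 = 48.5 (n_2 = 5)
R_3 = 24.5 (n_3 = 3)
Step 3: H = 12/(N(N+1)) * sum(R_i^2/n_i) - 3(N+1)
     = 12/(13*14) * (18^2/5 + 48.5^2/5 + 24.5^2/3) - 3*14
     = 0.065934 * 735.333 - 42
     = 6.483516.
Step 4: Ties present; correction factor C = 1 - 30/(13^3 - 13) = 0.986264. Corrected H = 6.483516 / 0.986264 = 6.573816.
Step 5: Under H0, H ~ chi^2(2); p-value = 0.037369.
Step 6: alpha = 0.1. reject H0.

H = 6.5738, df = 2, p = 0.037369, reject H0.


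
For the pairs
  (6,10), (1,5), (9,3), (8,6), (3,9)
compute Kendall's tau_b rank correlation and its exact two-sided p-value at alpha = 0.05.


Step 1: Enumerate the 10 unordered pairs (i,j) with i<j and classify each by sign(x_j-x_i) * sign(y_j-y_i).
  (1,2):dx=-5,dy=-5->C; (1,3):dx=+3,dy=-7->D; (1,4):dx=+2,dy=-4->D; (1,5):dx=-3,dy=-1->C
  (2,3):dx=+8,dy=-2->D; (2,4):dx=+7,dy=+1->C; (2,5):dx=+2,dy=+4->C; (3,4):dx=-1,dy=+3->D
  (3,5):dx=-6,dy=+6->D; (4,5):dx=-5,dy=+3->D
Step 2: C = 4, D = 6, total pairs = 10.
Step 3: tau = (C - D)/(n(n-1)/2) = (4 - 6)/10 = -0.200000.
Step 4: Exact two-sided p-value (enumerate n! = 120 permutations of y under H0): p = 0.816667.
Step 5: alpha = 0.05. fail to reject H0.

tau_b = -0.2000 (C=4, D=6), p = 0.816667, fail to reject H0.


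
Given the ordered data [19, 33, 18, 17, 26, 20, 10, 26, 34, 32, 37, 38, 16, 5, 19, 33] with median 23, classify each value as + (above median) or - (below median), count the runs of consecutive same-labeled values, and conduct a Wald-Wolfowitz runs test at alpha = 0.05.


Step 1: Compute median = 23; label A = above, B = below.
Labels in order: BABBABBAAAAABBBA  (n_A = 8, n_B = 8)
Step 2: Count runs R = 8.
Step 3: Under H0 (random ordering), E[R] = 2*n_A*n_B/(n_A+n_B) + 1 = 2*8*8/16 + 1 = 9.0000.
        Var[R] = 2*n_A*n_B*(2*n_A*n_B - n_A - n_B) / ((n_A+n_B)^2 * (n_A+n_B-1)) = 14336/3840 = 3.7333.
        SD[R] = 1.9322.
Step 4: Continuity-corrected z = (R + 0.5 - E[R]) / SD[R] = (8 + 0.5 - 9.0000) / 1.9322 = -0.2588.
Step 5: Two-sided p-value via normal approximation = 2*(1 - Phi(|z|)) = 0.795809.
Step 6: alpha = 0.05. fail to reject H0.

R = 8, z = -0.2588, p = 0.795809, fail to reject H0.


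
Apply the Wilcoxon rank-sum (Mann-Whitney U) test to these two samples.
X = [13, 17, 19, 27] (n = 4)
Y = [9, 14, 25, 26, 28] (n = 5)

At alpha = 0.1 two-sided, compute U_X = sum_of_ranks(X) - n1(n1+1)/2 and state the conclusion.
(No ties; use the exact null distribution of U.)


Step 1: Combine and sort all 9 observations; assign midranks.
sorted (value, group): (9,Y), (13,X), (14,Y), (17,X), (19,X), (25,Y), (26,Y), (27,X), (28,Y)
ranks: 9->1, 13->2, 14->3, 17->4, 19->5, 25->6, 26->7, 27->8, 28->9
Step 2: Rank sum for X: R1 = 2 + 4 + 5 + 8 = 19.
Step 3: U_X = R1 - n1(n1+1)/2 = 19 - 4*5/2 = 19 - 10 = 9.
       U_Y = n1*n2 - U_X = 20 - 9 = 11.
Step 4: No ties, so the exact null distribution of U (based on enumerating the C(9,4) = 126 equally likely rank assignments) gives the two-sided p-value.
Step 5: p-value = 0.904762; compare to alpha = 0.1. fail to reject H0.

U_X = 9, p = 0.904762, fail to reject H0 at alpha = 0.1.


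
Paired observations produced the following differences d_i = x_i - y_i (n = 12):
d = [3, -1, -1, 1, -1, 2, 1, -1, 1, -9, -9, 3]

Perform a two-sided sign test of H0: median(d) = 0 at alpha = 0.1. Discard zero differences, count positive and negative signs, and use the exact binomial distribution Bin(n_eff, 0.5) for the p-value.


Step 1: Discard zero differences. Original n = 12; n_eff = number of nonzero differences = 12.
Nonzero differences (with sign): +3, -1, -1, +1, -1, +2, +1, -1, +1, -9, -9, +3
Step 2: Count signs: positive = 6, negative = 6.
Step 3: Under H0: P(positive) = 0.5, so the number of positives S ~ Bin(12, 0.5).
Step 4: Two-sided exact p-value = sum of Bin(12,0.5) probabilities at or below the observed probability = 1.000000.
Step 5: alpha = 0.1. fail to reject H0.

n_eff = 12, pos = 6, neg = 6, p = 1.000000, fail to reject H0.


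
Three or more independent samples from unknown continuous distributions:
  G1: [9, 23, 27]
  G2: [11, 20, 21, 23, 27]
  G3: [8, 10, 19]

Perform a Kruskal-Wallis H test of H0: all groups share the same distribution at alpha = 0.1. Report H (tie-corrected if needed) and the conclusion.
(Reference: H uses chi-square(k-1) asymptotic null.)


Step 1: Combine all N = 11 observations and assign midranks.
sorted (value, group, rank): (8,G3,1), (9,G1,2), (10,G3,3), (11,G2,4), (19,G3,5), (20,G2,6), (21,G2,7), (23,G1,8.5), (23,G2,8.5), (27,G1,10.5), (27,G2,10.5)
Step 2: Sum ranks within each group.
R_1 = 21 (n_1 = 3)
R_2 = 36 (n_2 = 5)
R_3 = 9 (n_3 = 3)
Step 3: H = 12/(N(N+1)) * sum(R_i^2/n_i) - 3(N+1)
     = 12/(11*12) * (21^2/3 + 36^2/5 + 9^2/3) - 3*12
     = 0.090909 * 433.2 - 36
     = 3.381818.
Step 4: Ties present; correction factor C = 1 - 12/(11^3 - 11) = 0.990909. Corrected H = 3.381818 / 0.990909 = 3.412844.
Step 5: Under H0, H ~ chi^2(2); p-value = 0.181514.
Step 6: alpha = 0.1. fail to reject H0.

H = 3.4128, df = 2, p = 0.181514, fail to reject H0.


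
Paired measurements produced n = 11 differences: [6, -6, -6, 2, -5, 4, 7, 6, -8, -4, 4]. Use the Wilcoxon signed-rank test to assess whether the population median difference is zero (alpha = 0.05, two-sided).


Step 1: Drop any zero differences (none here) and take |d_i|.
|d| = [6, 6, 6, 2, 5, 4, 7, 6, 8, 4, 4]
Step 2: Midrank |d_i| (ties get averaged ranks).
ranks: |6|->7.5, |6|->7.5, |6|->7.5, |2|->1, |5|->5, |4|->3, |7|->10, |6|->7.5, |8|->11, |4|->3, |4|->3
Step 3: Attach original signs; sum ranks with positive sign and with negative sign.
W+ = 7.5 + 1 + 3 + 10 + 7.5 + 3 = 32
W- = 7.5 + 7.5 + 5 + 11 + 3 = 34
(Check: W+ + W- = 66 should equal n(n+1)/2 = 66.)
Step 4: Test statistic W = min(W+, W-) = 32.
Step 5: Ties in |d|, so use the tie-corrected normal approximation.
        E[W] = n(n+1)/4 = 11*12/4 = 33.
        Tie groups: |d|=4 (t=3), |d|=6 (t=4); sum(t^3 - t) = 84.
        Var[W] = n(n+1)(2n+1)/24 - sum(t^3-t)/48 = 3036/24 - 84/48 = 124.75.
        z = (W - E[W]) / sqrt(Var[W]) = (32 - 33) / 11.1692 = -0.0895.
        Two-sided p = 2*Phi(z) = 0.928659.
Step 6: alpha = 0.05. fail to reject H0.

W+ = 32, W- = 34, W = min = 32, p = 0.928659, fail to reject H0.


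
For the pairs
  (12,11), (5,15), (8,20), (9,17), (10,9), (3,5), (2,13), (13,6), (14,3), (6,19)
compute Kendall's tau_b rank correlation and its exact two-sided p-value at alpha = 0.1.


Step 1: Enumerate the 45 unordered pairs (i,j) with i<j and classify each by sign(x_j-x_i) * sign(y_j-y_i).
  (1,2):dx=-7,dy=+4->D; (1,3):dx=-4,dy=+9->D; (1,4):dx=-3,dy=+6->D; (1,5):dx=-2,dy=-2->C
  (1,6):dx=-9,dy=-6->C; (1,7):dx=-10,dy=+2->D; (1,8):dx=+1,dy=-5->D; (1,9):dx=+2,dy=-8->D
  (1,10):dx=-6,dy=+8->D; (2,3):dx=+3,dy=+5->C; (2,4):dx=+4,dy=+2->C; (2,5):dx=+5,dy=-6->D
  (2,6):dx=-2,dy=-10->C; (2,7):dx=-3,dy=-2->C; (2,8):dx=+8,dy=-9->D; (2,9):dx=+9,dy=-12->D
  (2,10):dx=+1,dy=+4->C; (3,4):dx=+1,dy=-3->D; (3,5):dx=+2,dy=-11->D; (3,6):dx=-5,dy=-15->C
  (3,7):dx=-6,dy=-7->C; (3,8):dx=+5,dy=-14->D; (3,9):dx=+6,dy=-17->D; (3,10):dx=-2,dy=-1->C
  (4,5):dx=+1,dy=-8->D; (4,6):dx=-6,dy=-12->C; (4,7):dx=-7,dy=-4->C; (4,8):dx=+4,dy=-11->D
  (4,9):dx=+5,dy=-14->D; (4,10):dx=-3,dy=+2->D; (5,6):dx=-7,dy=-4->C; (5,7):dx=-8,dy=+4->D
  (5,8):dx=+3,dy=-3->D; (5,9):dx=+4,dy=-6->D; (5,10):dx=-4,dy=+10->D; (6,7):dx=-1,dy=+8->D
  (6,8):dx=+10,dy=+1->C; (6,9):dx=+11,dy=-2->D; (6,10):dx=+3,dy=+14->C; (7,8):dx=+11,dy=-7->D
  (7,9):dx=+12,dy=-10->D; (7,10):dx=+4,dy=+6->C; (8,9):dx=+1,dy=-3->D; (8,10):dx=-7,dy=+13->D
  (9,10):dx=-8,dy=+16->D
Step 2: C = 16, D = 29, total pairs = 45.
Step 3: tau = (C - D)/(n(n-1)/2) = (16 - 29)/45 = -0.288889.
Step 4: Exact two-sided p-value (enumerate n! = 3628800 permutations of y under H0): p = 0.291248.
Step 5: alpha = 0.1. fail to reject H0.

tau_b = -0.2889 (C=16, D=29), p = 0.291248, fail to reject H0.


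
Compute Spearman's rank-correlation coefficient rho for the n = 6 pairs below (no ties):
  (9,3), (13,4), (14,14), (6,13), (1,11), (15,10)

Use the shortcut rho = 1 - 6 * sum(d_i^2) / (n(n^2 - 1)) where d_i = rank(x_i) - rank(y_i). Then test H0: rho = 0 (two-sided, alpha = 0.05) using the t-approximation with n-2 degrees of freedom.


Step 1: Rank x and y separately (midranks; no ties here).
rank(x): 9->3, 13->4, 14->5, 6->2, 1->1, 15->6
rank(y): 3->1, 4->2, 14->6, 13->5, 11->4, 10->3
Step 2: d_i = R_x(i) - R_y(i); compute d_i^2.
  (3-1)^2=4, (4-2)^2=4, (5-6)^2=1, (2-5)^2=9, (1-4)^2=9, (6-3)^2=9
sum(d^2) = 36.
Step 3: rho = 1 - 6*36 / (6*(6^2 - 1)) = 1 - 216/210 = -0.028571.
Step 4: Under H0, t = rho * sqrt((n-2)/(1-rho^2)) = -0.0572 ~ t(4).
Step 5: Two-sided p-value from the t-distribution with 4 df = 0.957155.
Step 6: alpha = 0.05. fail to reject H0.

rho = -0.0286, p = 0.957155, fail to reject H0 at alpha = 0.05.


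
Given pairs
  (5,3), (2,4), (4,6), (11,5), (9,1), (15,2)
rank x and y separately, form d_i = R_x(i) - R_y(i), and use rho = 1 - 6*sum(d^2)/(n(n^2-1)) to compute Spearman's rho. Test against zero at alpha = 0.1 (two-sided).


Step 1: Rank x and y separately (midranks; no ties here).
rank(x): 5->3, 2->1, 4->2, 11->5, 9->4, 15->6
rank(y): 3->3, 4->4, 6->6, 5->5, 1->1, 2->2
Step 2: d_i = R_x(i) - R_y(i); compute d_i^2.
  (3-3)^2=0, (1-4)^2=9, (2-6)^2=16, (5-5)^2=0, (4-1)^2=9, (6-2)^2=16
sum(d^2) = 50.
Step 3: rho = 1 - 6*50 / (6*(6^2 - 1)) = 1 - 300/210 = -0.428571.
Step 4: Under H0, t = rho * sqrt((n-2)/(1-rho^2)) = -0.9487 ~ t(4).
Step 5: Two-sided p-value from the t-distribution with 4 df = 0.396501.
Step 6: alpha = 0.1. fail to reject H0.

rho = -0.4286, p = 0.396501, fail to reject H0 at alpha = 0.1.


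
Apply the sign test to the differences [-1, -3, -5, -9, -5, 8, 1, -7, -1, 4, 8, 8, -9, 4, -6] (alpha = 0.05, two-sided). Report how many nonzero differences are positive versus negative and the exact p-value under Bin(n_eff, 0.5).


Step 1: Discard zero differences. Original n = 15; n_eff = number of nonzero differences = 15.
Nonzero differences (with sign): -1, -3, -5, -9, -5, +8, +1, -7, -1, +4, +8, +8, -9, +4, -6
Step 2: Count signs: positive = 6, negative = 9.
Step 3: Under H0: P(positive) = 0.5, so the number of positives S ~ Bin(15, 0.5).
Step 4: Two-sided exact p-value = sum of Bin(15,0.5) probabilities at or below the observed probability = 0.607239.
Step 5: alpha = 0.05. fail to reject H0.

n_eff = 15, pos = 6, neg = 9, p = 0.607239, fail to reject H0.


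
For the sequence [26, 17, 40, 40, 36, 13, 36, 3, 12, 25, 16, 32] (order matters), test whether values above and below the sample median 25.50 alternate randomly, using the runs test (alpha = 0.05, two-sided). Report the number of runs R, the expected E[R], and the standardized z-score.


Step 1: Compute median = 25.50; label A = above, B = below.
Labels in order: ABAAABABBBBA  (n_A = 6, n_B = 6)
Step 2: Count runs R = 7.
Step 3: Under H0 (random ordering), E[R] = 2*n_A*n_B/(n_A+n_B) + 1 = 2*6*6/12 + 1 = 7.0000.
        Var[R] = 2*n_A*n_B*(2*n_A*n_B - n_A - n_B) / ((n_A+n_B)^2 * (n_A+n_B-1)) = 4320/1584 = 2.7273.
        SD[R] = 1.6514.
Step 4: R = E[R], so z = 0 with no continuity correction.
Step 5: Two-sided p-value via normal approximation = 2*(1 - Phi(|z|)) = 1.000000.
Step 6: alpha = 0.05. fail to reject H0.

R = 7, z = 0.0000, p = 1.000000, fail to reject H0.


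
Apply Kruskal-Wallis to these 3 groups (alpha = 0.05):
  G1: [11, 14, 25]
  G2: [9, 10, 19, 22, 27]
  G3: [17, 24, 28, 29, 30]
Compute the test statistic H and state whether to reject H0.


Step 1: Combine all N = 13 observations and assign midranks.
sorted (value, group, rank): (9,G2,1), (10,G2,2), (11,G1,3), (14,G1,4), (17,G3,5), (19,G2,6), (22,G2,7), (24,G3,8), (25,G1,9), (27,G2,10), (28,G3,11), (29,G3,12), (30,G3,13)
Step 2: Sum ranks within each group.
R_1 = 16 (n_1 = 3)
R_2 = 26 (n_2 = 5)
R_3 = 49 (n_3 = 5)
Step 3: H = 12/(N(N+1)) * sum(R_i^2/n_i) - 3(N+1)
     = 12/(13*14) * (16^2/3 + 26^2/5 + 49^2/5) - 3*14
     = 0.065934 * 700.733 - 42
     = 4.202198.
Step 4: No ties, so H is used without correction.
Step 5: Under H0, H ~ chi^2(2); p-value = 0.122322.
Step 6: alpha = 0.05. fail to reject H0.

H = 4.2022, df = 2, p = 0.122322, fail to reject H0.


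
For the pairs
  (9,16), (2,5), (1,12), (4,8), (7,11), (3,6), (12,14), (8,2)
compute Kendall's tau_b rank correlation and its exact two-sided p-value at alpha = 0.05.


Step 1: Enumerate the 28 unordered pairs (i,j) with i<j and classify each by sign(x_j-x_i) * sign(y_j-y_i).
  (1,2):dx=-7,dy=-11->C; (1,3):dx=-8,dy=-4->C; (1,4):dx=-5,dy=-8->C; (1,5):dx=-2,dy=-5->C
  (1,6):dx=-6,dy=-10->C; (1,7):dx=+3,dy=-2->D; (1,8):dx=-1,dy=-14->C; (2,3):dx=-1,dy=+7->D
  (2,4):dx=+2,dy=+3->C; (2,5):dx=+5,dy=+6->C; (2,6):dx=+1,dy=+1->C; (2,7):dx=+10,dy=+9->C
  (2,8):dx=+6,dy=-3->D; (3,4):dx=+3,dy=-4->D; (3,5):dx=+6,dy=-1->D; (3,6):dx=+2,dy=-6->D
  (3,7):dx=+11,dy=+2->C; (3,8):dx=+7,dy=-10->D; (4,5):dx=+3,dy=+3->C; (4,6):dx=-1,dy=-2->C
  (4,7):dx=+8,dy=+6->C; (4,8):dx=+4,dy=-6->D; (5,6):dx=-4,dy=-5->C; (5,7):dx=+5,dy=+3->C
  (5,8):dx=+1,dy=-9->D; (6,7):dx=+9,dy=+8->C; (6,8):dx=+5,dy=-4->D; (7,8):dx=-4,dy=-12->C
Step 2: C = 18, D = 10, total pairs = 28.
Step 3: tau = (C - D)/(n(n-1)/2) = (18 - 10)/28 = 0.285714.
Step 4: Exact two-sided p-value (enumerate n! = 40320 permutations of y under H0): p = 0.398760.
Step 5: alpha = 0.05. fail to reject H0.

tau_b = 0.2857 (C=18, D=10), p = 0.398760, fail to reject H0.


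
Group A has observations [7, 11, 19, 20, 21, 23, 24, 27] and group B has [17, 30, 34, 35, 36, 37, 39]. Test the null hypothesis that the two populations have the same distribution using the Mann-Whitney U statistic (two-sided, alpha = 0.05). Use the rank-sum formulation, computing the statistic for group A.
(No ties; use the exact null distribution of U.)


Step 1: Combine and sort all 15 observations; assign midranks.
sorted (value, group): (7,X), (11,X), (17,Y), (19,X), (20,X), (21,X), (23,X), (24,X), (27,X), (30,Y), (34,Y), (35,Y), (36,Y), (37,Y), (39,Y)
ranks: 7->1, 11->2, 17->3, 19->4, 20->5, 21->6, 23->7, 24->8, 27->9, 30->10, 34->11, 35->12, 36->13, 37->14, 39->15
Step 2: Rank sum for X: R1 = 1 + 2 + 4 + 5 + 6 + 7 + 8 + 9 = 42.
Step 3: U_X = R1 - n1(n1+1)/2 = 42 - 8*9/2 = 42 - 36 = 6.
       U_Y = n1*n2 - U_X = 56 - 6 = 50.
Step 4: No ties, so the exact null distribution of U (based on enumerating the C(15,8) = 6435 equally likely rank assignments) gives the two-sided p-value.
Step 5: p-value = 0.009324; compare to alpha = 0.05. reject H0.

U_X = 6, p = 0.009324, reject H0 at alpha = 0.05.


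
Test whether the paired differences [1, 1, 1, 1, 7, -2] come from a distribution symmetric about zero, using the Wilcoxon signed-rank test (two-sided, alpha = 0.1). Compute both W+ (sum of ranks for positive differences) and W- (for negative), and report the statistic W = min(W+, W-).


Step 1: Drop any zero differences (none here) and take |d_i|.
|d| = [1, 1, 1, 1, 7, 2]
Step 2: Midrank |d_i| (ties get averaged ranks).
ranks: |1|->2.5, |1|->2.5, |1|->2.5, |1|->2.5, |7|->6, |2|->5
Step 3: Attach original signs; sum ranks with positive sign and with negative sign.
W+ = 2.5 + 2.5 + 2.5 + 2.5 + 6 = 16
W- = 5 = 5
(Check: W+ + W- = 21 should equal n(n+1)/2 = 21.)
Step 4: Test statistic W = min(W+, W-) = 5.
Step 5: Ties in |d|, so use the tie-corrected normal approximation.
        E[W] = n(n+1)/4 = 6*7/4 = 10.5.
        Tie groups: |d|=1 (t=4); sum(t^3 - t) = 60.
        Var[W] = n(n+1)(2n+1)/24 - sum(t^3-t)/48 = 546/24 - 60/48 = 21.5.
        z = (W - E[W]) / sqrt(Var[W]) = (5 - 10.5) / 4.6368 = -1.1862.
        Two-sided p = 2*Phi(z) = 0.235559.
Step 6: alpha = 0.1. fail to reject H0.

W+ = 16, W- = 5, W = min = 5, p = 0.235559, fail to reject H0.


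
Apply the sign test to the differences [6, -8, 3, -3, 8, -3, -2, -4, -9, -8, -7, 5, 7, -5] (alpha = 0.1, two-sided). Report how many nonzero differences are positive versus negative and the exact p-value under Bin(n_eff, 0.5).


Step 1: Discard zero differences. Original n = 14; n_eff = number of nonzero differences = 14.
Nonzero differences (with sign): +6, -8, +3, -3, +8, -3, -2, -4, -9, -8, -7, +5, +7, -5
Step 2: Count signs: positive = 5, negative = 9.
Step 3: Under H0: P(positive) = 0.5, so the number of positives S ~ Bin(14, 0.5).
Step 4: Two-sided exact p-value = sum of Bin(14,0.5) probabilities at or below the observed probability = 0.423950.
Step 5: alpha = 0.1. fail to reject H0.

n_eff = 14, pos = 5, neg = 9, p = 0.423950, fail to reject H0.


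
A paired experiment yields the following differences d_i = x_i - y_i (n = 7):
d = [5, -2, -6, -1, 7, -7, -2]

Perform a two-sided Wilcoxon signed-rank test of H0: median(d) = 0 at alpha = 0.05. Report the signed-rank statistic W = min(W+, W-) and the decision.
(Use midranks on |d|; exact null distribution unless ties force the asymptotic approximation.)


Step 1: Drop any zero differences (none here) and take |d_i|.
|d| = [5, 2, 6, 1, 7, 7, 2]
Step 2: Midrank |d_i| (ties get averaged ranks).
ranks: |5|->4, |2|->2.5, |6|->5, |1|->1, |7|->6.5, |7|->6.5, |2|->2.5
Step 3: Attach original signs; sum ranks with positive sign and with negative sign.
W+ = 4 + 6.5 = 10.5
W- = 2.5 + 5 + 1 + 6.5 + 2.5 = 17.5
(Check: W+ + W- = 28 should equal n(n+1)/2 = 28.)
Step 4: Test statistic W = min(W+, W-) = 10.5.
Step 5: Ties in |d|, so use the tie-corrected normal approximation.
        E[W] = n(n+1)/4 = 7*8/4 = 14.
        Tie groups: |d|=2 (t=2), |d|=7 (t=2); sum(t^3 - t) = 12.
        Var[W] = n(n+1)(2n+1)/24 - sum(t^3-t)/48 = 840/24 - 12/48 = 34.75.
        z = (W - E[W]) / sqrt(Var[W]) = (10.5 - 14) / 5.8949 = -0.5937.
        Two-sided p = 2*Phi(z) = 0.552691.
Step 6: alpha = 0.05. fail to reject H0.

W+ = 10.5, W- = 17.5, W = min = 10.5, p = 0.552691, fail to reject H0.


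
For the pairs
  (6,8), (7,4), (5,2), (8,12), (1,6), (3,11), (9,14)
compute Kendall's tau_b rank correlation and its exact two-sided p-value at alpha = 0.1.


Step 1: Enumerate the 21 unordered pairs (i,j) with i<j and classify each by sign(x_j-x_i) * sign(y_j-y_i).
  (1,2):dx=+1,dy=-4->D; (1,3):dx=-1,dy=-6->C; (1,4):dx=+2,dy=+4->C; (1,5):dx=-5,dy=-2->C
  (1,6):dx=-3,dy=+3->D; (1,7):dx=+3,dy=+6->C; (2,3):dx=-2,dy=-2->C; (2,4):dx=+1,dy=+8->C
  (2,5):dx=-6,dy=+2->D; (2,6):dx=-4,dy=+7->D; (2,7):dx=+2,dy=+10->C; (3,4):dx=+3,dy=+10->C
  (3,5):dx=-4,dy=+4->D; (3,6):dx=-2,dy=+9->D; (3,7):dx=+4,dy=+12->C; (4,5):dx=-7,dy=-6->C
  (4,6):dx=-5,dy=-1->C; (4,7):dx=+1,dy=+2->C; (5,6):dx=+2,dy=+5->C; (5,7):dx=+8,dy=+8->C
  (6,7):dx=+6,dy=+3->C
Step 2: C = 15, D = 6, total pairs = 21.
Step 3: tau = (C - D)/(n(n-1)/2) = (15 - 6)/21 = 0.428571.
Step 4: Exact two-sided p-value (enumerate n! = 5040 permutations of y under H0): p = 0.238889.
Step 5: alpha = 0.1. fail to reject H0.

tau_b = 0.4286 (C=15, D=6), p = 0.238889, fail to reject H0.


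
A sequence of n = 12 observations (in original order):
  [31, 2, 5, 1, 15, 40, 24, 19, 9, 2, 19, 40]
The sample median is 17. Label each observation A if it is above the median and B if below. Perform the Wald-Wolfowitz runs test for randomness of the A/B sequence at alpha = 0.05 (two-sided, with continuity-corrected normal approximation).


Step 1: Compute median = 17; label A = above, B = below.
Labels in order: ABBBBAAABBAA  (n_A = 6, n_B = 6)
Step 2: Count runs R = 5.
Step 3: Under H0 (random ordering), E[R] = 2*n_A*n_B/(n_A+n_B) + 1 = 2*6*6/12 + 1 = 7.0000.
        Var[R] = 2*n_A*n_B*(2*n_A*n_B - n_A - n_B) / ((n_A+n_B)^2 * (n_A+n_B-1)) = 4320/1584 = 2.7273.
        SD[R] = 1.6514.
Step 4: Continuity-corrected z = (R + 0.5 - E[R]) / SD[R] = (5 + 0.5 - 7.0000) / 1.6514 = -0.9083.
Step 5: Two-sided p-value via normal approximation = 2*(1 - Phi(|z|)) = 0.363722.
Step 6: alpha = 0.05. fail to reject H0.

R = 5, z = -0.9083, p = 0.363722, fail to reject H0.


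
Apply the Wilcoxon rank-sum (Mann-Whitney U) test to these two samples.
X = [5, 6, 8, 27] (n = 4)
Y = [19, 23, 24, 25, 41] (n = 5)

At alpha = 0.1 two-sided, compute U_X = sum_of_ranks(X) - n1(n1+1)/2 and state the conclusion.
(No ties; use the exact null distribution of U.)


Step 1: Combine and sort all 9 observations; assign midranks.
sorted (value, group): (5,X), (6,X), (8,X), (19,Y), (23,Y), (24,Y), (25,Y), (27,X), (41,Y)
ranks: 5->1, 6->2, 8->3, 19->4, 23->5, 24->6, 25->7, 27->8, 41->9
Step 2: Rank sum for X: R1 = 1 + 2 + 3 + 8 = 14.
Step 3: U_X = R1 - n1(n1+1)/2 = 14 - 4*5/2 = 14 - 10 = 4.
       U_Y = n1*n2 - U_X = 20 - 4 = 16.
Step 4: No ties, so the exact null distribution of U (based on enumerating the C(9,4) = 126 equally likely rank assignments) gives the two-sided p-value.
Step 5: p-value = 0.190476; compare to alpha = 0.1. fail to reject H0.

U_X = 4, p = 0.190476, fail to reject H0 at alpha = 0.1.
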